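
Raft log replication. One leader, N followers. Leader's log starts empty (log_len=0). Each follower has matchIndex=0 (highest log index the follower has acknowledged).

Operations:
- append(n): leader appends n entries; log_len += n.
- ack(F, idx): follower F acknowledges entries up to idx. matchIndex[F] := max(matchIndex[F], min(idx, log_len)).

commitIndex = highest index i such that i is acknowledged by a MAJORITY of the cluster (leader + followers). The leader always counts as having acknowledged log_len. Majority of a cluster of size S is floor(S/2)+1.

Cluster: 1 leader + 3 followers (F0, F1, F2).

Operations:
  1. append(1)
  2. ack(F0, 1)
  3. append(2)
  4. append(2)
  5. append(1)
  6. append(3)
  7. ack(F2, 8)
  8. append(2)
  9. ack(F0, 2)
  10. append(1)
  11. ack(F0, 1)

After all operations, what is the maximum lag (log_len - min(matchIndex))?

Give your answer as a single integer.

Op 1: append 1 -> log_len=1
Op 2: F0 acks idx 1 -> match: F0=1 F1=0 F2=0; commitIndex=0
Op 3: append 2 -> log_len=3
Op 4: append 2 -> log_len=5
Op 5: append 1 -> log_len=6
Op 6: append 3 -> log_len=9
Op 7: F2 acks idx 8 -> match: F0=1 F1=0 F2=8; commitIndex=1
Op 8: append 2 -> log_len=11
Op 9: F0 acks idx 2 -> match: F0=2 F1=0 F2=8; commitIndex=2
Op 10: append 1 -> log_len=12
Op 11: F0 acks idx 1 -> match: F0=2 F1=0 F2=8; commitIndex=2

Answer: 12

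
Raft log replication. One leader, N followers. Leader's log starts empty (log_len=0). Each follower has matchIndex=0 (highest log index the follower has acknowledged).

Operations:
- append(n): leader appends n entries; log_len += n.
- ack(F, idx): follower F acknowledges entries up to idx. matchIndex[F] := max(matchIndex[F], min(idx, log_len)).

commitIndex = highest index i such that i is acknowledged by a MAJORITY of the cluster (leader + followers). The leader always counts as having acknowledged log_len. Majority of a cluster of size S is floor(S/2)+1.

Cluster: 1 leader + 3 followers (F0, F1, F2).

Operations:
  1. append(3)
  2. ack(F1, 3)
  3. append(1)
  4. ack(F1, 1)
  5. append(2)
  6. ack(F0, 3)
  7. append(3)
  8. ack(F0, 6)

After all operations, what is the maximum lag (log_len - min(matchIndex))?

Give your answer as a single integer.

Answer: 9

Derivation:
Op 1: append 3 -> log_len=3
Op 2: F1 acks idx 3 -> match: F0=0 F1=3 F2=0; commitIndex=0
Op 3: append 1 -> log_len=4
Op 4: F1 acks idx 1 -> match: F0=0 F1=3 F2=0; commitIndex=0
Op 5: append 2 -> log_len=6
Op 6: F0 acks idx 3 -> match: F0=3 F1=3 F2=0; commitIndex=3
Op 7: append 3 -> log_len=9
Op 8: F0 acks idx 6 -> match: F0=6 F1=3 F2=0; commitIndex=3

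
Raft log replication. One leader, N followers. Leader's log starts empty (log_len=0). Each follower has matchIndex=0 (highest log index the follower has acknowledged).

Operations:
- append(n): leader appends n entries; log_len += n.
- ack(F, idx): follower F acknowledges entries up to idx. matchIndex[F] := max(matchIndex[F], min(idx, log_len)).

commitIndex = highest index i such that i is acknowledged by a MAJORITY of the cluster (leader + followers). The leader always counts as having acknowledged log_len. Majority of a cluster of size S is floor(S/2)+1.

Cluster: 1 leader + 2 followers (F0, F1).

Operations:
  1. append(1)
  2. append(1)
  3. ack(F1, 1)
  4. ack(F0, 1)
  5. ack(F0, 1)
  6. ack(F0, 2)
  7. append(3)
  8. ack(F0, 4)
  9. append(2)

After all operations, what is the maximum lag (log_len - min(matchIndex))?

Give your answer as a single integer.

Op 1: append 1 -> log_len=1
Op 2: append 1 -> log_len=2
Op 3: F1 acks idx 1 -> match: F0=0 F1=1; commitIndex=1
Op 4: F0 acks idx 1 -> match: F0=1 F1=1; commitIndex=1
Op 5: F0 acks idx 1 -> match: F0=1 F1=1; commitIndex=1
Op 6: F0 acks idx 2 -> match: F0=2 F1=1; commitIndex=2
Op 7: append 3 -> log_len=5
Op 8: F0 acks idx 4 -> match: F0=4 F1=1; commitIndex=4
Op 9: append 2 -> log_len=7

Answer: 6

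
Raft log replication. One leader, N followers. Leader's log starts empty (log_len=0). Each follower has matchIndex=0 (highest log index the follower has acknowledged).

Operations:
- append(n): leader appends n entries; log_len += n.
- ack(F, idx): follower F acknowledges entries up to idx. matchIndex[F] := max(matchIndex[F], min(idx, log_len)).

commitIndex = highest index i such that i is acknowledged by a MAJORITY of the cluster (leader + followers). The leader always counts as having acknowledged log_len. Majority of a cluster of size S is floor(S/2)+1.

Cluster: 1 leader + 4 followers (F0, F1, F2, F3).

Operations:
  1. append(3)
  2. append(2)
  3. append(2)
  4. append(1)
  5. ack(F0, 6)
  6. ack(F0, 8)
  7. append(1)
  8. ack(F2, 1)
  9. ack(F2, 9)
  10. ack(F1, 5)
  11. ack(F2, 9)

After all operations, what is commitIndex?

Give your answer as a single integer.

Op 1: append 3 -> log_len=3
Op 2: append 2 -> log_len=5
Op 3: append 2 -> log_len=7
Op 4: append 1 -> log_len=8
Op 5: F0 acks idx 6 -> match: F0=6 F1=0 F2=0 F3=0; commitIndex=0
Op 6: F0 acks idx 8 -> match: F0=8 F1=0 F2=0 F3=0; commitIndex=0
Op 7: append 1 -> log_len=9
Op 8: F2 acks idx 1 -> match: F0=8 F1=0 F2=1 F3=0; commitIndex=1
Op 9: F2 acks idx 9 -> match: F0=8 F1=0 F2=9 F3=0; commitIndex=8
Op 10: F1 acks idx 5 -> match: F0=8 F1=5 F2=9 F3=0; commitIndex=8
Op 11: F2 acks idx 9 -> match: F0=8 F1=5 F2=9 F3=0; commitIndex=8

Answer: 8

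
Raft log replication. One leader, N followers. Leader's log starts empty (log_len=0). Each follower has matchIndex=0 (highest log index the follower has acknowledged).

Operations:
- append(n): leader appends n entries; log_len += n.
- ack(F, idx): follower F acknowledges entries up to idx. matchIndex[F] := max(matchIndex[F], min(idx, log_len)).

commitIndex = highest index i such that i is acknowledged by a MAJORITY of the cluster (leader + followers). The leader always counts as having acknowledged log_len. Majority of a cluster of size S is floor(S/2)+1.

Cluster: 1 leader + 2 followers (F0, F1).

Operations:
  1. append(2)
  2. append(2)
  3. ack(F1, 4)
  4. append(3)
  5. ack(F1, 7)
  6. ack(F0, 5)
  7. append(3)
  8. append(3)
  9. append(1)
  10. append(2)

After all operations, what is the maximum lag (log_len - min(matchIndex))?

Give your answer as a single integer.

Answer: 11

Derivation:
Op 1: append 2 -> log_len=2
Op 2: append 2 -> log_len=4
Op 3: F1 acks idx 4 -> match: F0=0 F1=4; commitIndex=4
Op 4: append 3 -> log_len=7
Op 5: F1 acks idx 7 -> match: F0=0 F1=7; commitIndex=7
Op 6: F0 acks idx 5 -> match: F0=5 F1=7; commitIndex=7
Op 7: append 3 -> log_len=10
Op 8: append 3 -> log_len=13
Op 9: append 1 -> log_len=14
Op 10: append 2 -> log_len=16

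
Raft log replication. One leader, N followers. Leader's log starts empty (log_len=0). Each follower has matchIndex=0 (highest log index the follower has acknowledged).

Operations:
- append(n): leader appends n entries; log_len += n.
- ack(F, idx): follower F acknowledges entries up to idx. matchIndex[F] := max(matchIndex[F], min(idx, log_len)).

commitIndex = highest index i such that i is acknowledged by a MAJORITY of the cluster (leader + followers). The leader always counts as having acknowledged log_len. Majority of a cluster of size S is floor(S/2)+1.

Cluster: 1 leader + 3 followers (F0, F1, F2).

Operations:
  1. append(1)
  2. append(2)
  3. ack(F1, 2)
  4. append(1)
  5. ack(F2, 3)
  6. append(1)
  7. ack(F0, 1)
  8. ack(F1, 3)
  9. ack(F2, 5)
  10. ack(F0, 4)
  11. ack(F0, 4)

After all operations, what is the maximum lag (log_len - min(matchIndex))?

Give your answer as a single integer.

Answer: 2

Derivation:
Op 1: append 1 -> log_len=1
Op 2: append 2 -> log_len=3
Op 3: F1 acks idx 2 -> match: F0=0 F1=2 F2=0; commitIndex=0
Op 4: append 1 -> log_len=4
Op 5: F2 acks idx 3 -> match: F0=0 F1=2 F2=3; commitIndex=2
Op 6: append 1 -> log_len=5
Op 7: F0 acks idx 1 -> match: F0=1 F1=2 F2=3; commitIndex=2
Op 8: F1 acks idx 3 -> match: F0=1 F1=3 F2=3; commitIndex=3
Op 9: F2 acks idx 5 -> match: F0=1 F1=3 F2=5; commitIndex=3
Op 10: F0 acks idx 4 -> match: F0=4 F1=3 F2=5; commitIndex=4
Op 11: F0 acks idx 4 -> match: F0=4 F1=3 F2=5; commitIndex=4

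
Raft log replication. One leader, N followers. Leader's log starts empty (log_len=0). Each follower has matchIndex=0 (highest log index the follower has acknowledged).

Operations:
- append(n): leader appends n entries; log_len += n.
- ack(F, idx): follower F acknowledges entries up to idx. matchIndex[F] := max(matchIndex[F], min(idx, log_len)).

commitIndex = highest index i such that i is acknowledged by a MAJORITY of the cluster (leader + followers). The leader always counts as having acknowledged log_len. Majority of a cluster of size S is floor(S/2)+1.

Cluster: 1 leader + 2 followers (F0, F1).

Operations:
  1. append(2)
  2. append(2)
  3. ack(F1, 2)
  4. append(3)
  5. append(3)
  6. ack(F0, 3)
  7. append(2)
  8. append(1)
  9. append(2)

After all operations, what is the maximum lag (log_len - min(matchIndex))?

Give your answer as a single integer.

Op 1: append 2 -> log_len=2
Op 2: append 2 -> log_len=4
Op 3: F1 acks idx 2 -> match: F0=0 F1=2; commitIndex=2
Op 4: append 3 -> log_len=7
Op 5: append 3 -> log_len=10
Op 6: F0 acks idx 3 -> match: F0=3 F1=2; commitIndex=3
Op 7: append 2 -> log_len=12
Op 8: append 1 -> log_len=13
Op 9: append 2 -> log_len=15

Answer: 13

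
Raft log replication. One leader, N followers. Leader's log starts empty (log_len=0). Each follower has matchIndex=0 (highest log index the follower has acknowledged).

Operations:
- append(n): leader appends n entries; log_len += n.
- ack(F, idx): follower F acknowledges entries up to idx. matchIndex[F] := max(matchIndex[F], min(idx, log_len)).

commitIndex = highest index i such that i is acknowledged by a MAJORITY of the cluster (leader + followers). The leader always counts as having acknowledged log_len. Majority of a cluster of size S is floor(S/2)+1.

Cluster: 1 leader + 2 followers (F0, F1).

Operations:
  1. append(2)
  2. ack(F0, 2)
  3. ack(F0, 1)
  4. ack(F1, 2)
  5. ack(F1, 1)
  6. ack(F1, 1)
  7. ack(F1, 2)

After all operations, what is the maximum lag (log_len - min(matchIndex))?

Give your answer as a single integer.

Op 1: append 2 -> log_len=2
Op 2: F0 acks idx 2 -> match: F0=2 F1=0; commitIndex=2
Op 3: F0 acks idx 1 -> match: F0=2 F1=0; commitIndex=2
Op 4: F1 acks idx 2 -> match: F0=2 F1=2; commitIndex=2
Op 5: F1 acks idx 1 -> match: F0=2 F1=2; commitIndex=2
Op 6: F1 acks idx 1 -> match: F0=2 F1=2; commitIndex=2
Op 7: F1 acks idx 2 -> match: F0=2 F1=2; commitIndex=2

Answer: 0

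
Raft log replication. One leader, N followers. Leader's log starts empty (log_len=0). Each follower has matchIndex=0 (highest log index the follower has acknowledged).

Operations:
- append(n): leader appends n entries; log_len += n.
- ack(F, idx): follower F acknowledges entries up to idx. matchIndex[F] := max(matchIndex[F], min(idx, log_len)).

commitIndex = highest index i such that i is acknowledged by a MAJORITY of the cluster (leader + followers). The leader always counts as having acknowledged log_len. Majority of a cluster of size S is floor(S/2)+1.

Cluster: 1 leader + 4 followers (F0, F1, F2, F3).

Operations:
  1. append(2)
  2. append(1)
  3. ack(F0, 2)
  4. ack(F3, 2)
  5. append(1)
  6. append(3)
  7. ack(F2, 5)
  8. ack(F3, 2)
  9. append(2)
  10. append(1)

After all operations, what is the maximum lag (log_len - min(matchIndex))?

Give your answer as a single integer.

Answer: 10

Derivation:
Op 1: append 2 -> log_len=2
Op 2: append 1 -> log_len=3
Op 3: F0 acks idx 2 -> match: F0=2 F1=0 F2=0 F3=0; commitIndex=0
Op 4: F3 acks idx 2 -> match: F0=2 F1=0 F2=0 F3=2; commitIndex=2
Op 5: append 1 -> log_len=4
Op 6: append 3 -> log_len=7
Op 7: F2 acks idx 5 -> match: F0=2 F1=0 F2=5 F3=2; commitIndex=2
Op 8: F3 acks idx 2 -> match: F0=2 F1=0 F2=5 F3=2; commitIndex=2
Op 9: append 2 -> log_len=9
Op 10: append 1 -> log_len=10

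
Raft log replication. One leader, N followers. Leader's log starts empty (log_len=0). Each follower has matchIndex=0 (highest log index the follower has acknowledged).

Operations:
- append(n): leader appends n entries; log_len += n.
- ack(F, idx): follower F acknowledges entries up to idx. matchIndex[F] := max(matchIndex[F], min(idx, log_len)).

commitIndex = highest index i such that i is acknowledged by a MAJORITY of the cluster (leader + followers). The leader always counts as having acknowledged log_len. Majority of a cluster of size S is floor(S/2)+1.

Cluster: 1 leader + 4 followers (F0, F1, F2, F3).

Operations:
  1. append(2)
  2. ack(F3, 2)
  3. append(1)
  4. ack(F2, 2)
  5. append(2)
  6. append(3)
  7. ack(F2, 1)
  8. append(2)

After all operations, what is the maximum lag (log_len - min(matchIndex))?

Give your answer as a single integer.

Answer: 10

Derivation:
Op 1: append 2 -> log_len=2
Op 2: F3 acks idx 2 -> match: F0=0 F1=0 F2=0 F3=2; commitIndex=0
Op 3: append 1 -> log_len=3
Op 4: F2 acks idx 2 -> match: F0=0 F1=0 F2=2 F3=2; commitIndex=2
Op 5: append 2 -> log_len=5
Op 6: append 3 -> log_len=8
Op 7: F2 acks idx 1 -> match: F0=0 F1=0 F2=2 F3=2; commitIndex=2
Op 8: append 2 -> log_len=10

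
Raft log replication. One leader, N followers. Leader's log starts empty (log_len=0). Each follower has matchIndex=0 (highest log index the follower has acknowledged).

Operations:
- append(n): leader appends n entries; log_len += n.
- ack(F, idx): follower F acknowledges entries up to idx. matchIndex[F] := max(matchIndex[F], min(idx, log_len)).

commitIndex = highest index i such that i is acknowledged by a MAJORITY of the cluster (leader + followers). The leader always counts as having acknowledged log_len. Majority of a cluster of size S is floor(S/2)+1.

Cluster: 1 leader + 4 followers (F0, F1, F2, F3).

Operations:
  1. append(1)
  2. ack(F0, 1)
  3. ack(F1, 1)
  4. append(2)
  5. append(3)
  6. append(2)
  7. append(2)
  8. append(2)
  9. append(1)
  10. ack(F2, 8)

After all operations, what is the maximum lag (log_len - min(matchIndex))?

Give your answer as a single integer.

Answer: 13

Derivation:
Op 1: append 1 -> log_len=1
Op 2: F0 acks idx 1 -> match: F0=1 F1=0 F2=0 F3=0; commitIndex=0
Op 3: F1 acks idx 1 -> match: F0=1 F1=1 F2=0 F3=0; commitIndex=1
Op 4: append 2 -> log_len=3
Op 5: append 3 -> log_len=6
Op 6: append 2 -> log_len=8
Op 7: append 2 -> log_len=10
Op 8: append 2 -> log_len=12
Op 9: append 1 -> log_len=13
Op 10: F2 acks idx 8 -> match: F0=1 F1=1 F2=8 F3=0; commitIndex=1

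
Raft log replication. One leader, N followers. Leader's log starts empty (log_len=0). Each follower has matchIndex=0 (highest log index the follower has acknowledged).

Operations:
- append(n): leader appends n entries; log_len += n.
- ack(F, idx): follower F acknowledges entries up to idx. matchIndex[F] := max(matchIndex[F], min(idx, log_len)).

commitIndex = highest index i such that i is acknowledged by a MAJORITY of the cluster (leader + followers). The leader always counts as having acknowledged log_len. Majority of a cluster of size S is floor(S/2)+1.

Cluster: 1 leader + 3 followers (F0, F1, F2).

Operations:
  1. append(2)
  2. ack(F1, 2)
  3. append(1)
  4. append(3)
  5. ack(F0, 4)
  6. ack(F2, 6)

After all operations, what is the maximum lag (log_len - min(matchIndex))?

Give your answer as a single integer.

Op 1: append 2 -> log_len=2
Op 2: F1 acks idx 2 -> match: F0=0 F1=2 F2=0; commitIndex=0
Op 3: append 1 -> log_len=3
Op 4: append 3 -> log_len=6
Op 5: F0 acks idx 4 -> match: F0=4 F1=2 F2=0; commitIndex=2
Op 6: F2 acks idx 6 -> match: F0=4 F1=2 F2=6; commitIndex=4

Answer: 4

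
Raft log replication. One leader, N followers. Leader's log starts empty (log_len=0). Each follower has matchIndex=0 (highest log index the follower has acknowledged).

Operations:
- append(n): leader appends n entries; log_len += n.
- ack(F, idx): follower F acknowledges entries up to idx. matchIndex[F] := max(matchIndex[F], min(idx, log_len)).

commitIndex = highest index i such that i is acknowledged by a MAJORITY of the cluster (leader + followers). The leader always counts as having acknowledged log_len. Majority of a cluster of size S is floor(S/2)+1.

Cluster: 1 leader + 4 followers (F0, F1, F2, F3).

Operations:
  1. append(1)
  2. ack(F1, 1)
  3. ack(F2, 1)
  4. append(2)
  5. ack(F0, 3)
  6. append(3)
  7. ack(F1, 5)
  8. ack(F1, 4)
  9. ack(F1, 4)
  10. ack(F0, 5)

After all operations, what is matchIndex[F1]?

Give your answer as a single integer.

Answer: 5

Derivation:
Op 1: append 1 -> log_len=1
Op 2: F1 acks idx 1 -> match: F0=0 F1=1 F2=0 F3=0; commitIndex=0
Op 3: F2 acks idx 1 -> match: F0=0 F1=1 F2=1 F3=0; commitIndex=1
Op 4: append 2 -> log_len=3
Op 5: F0 acks idx 3 -> match: F0=3 F1=1 F2=1 F3=0; commitIndex=1
Op 6: append 3 -> log_len=6
Op 7: F1 acks idx 5 -> match: F0=3 F1=5 F2=1 F3=0; commitIndex=3
Op 8: F1 acks idx 4 -> match: F0=3 F1=5 F2=1 F3=0; commitIndex=3
Op 9: F1 acks idx 4 -> match: F0=3 F1=5 F2=1 F3=0; commitIndex=3
Op 10: F0 acks idx 5 -> match: F0=5 F1=5 F2=1 F3=0; commitIndex=5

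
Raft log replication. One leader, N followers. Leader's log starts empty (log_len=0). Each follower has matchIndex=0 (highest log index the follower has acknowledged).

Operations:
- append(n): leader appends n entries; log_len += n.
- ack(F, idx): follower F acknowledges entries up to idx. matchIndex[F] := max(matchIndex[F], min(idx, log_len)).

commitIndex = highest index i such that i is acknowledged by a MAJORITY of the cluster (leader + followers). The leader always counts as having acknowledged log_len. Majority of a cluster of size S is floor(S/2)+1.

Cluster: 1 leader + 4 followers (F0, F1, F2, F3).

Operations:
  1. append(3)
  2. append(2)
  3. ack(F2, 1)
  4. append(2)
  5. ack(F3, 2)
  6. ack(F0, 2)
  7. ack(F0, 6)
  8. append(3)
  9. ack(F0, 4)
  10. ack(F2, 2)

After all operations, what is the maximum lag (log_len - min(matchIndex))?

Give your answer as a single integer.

Op 1: append 3 -> log_len=3
Op 2: append 2 -> log_len=5
Op 3: F2 acks idx 1 -> match: F0=0 F1=0 F2=1 F3=0; commitIndex=0
Op 4: append 2 -> log_len=7
Op 5: F3 acks idx 2 -> match: F0=0 F1=0 F2=1 F3=2; commitIndex=1
Op 6: F0 acks idx 2 -> match: F0=2 F1=0 F2=1 F3=2; commitIndex=2
Op 7: F0 acks idx 6 -> match: F0=6 F1=0 F2=1 F3=2; commitIndex=2
Op 8: append 3 -> log_len=10
Op 9: F0 acks idx 4 -> match: F0=6 F1=0 F2=1 F3=2; commitIndex=2
Op 10: F2 acks idx 2 -> match: F0=6 F1=0 F2=2 F3=2; commitIndex=2

Answer: 10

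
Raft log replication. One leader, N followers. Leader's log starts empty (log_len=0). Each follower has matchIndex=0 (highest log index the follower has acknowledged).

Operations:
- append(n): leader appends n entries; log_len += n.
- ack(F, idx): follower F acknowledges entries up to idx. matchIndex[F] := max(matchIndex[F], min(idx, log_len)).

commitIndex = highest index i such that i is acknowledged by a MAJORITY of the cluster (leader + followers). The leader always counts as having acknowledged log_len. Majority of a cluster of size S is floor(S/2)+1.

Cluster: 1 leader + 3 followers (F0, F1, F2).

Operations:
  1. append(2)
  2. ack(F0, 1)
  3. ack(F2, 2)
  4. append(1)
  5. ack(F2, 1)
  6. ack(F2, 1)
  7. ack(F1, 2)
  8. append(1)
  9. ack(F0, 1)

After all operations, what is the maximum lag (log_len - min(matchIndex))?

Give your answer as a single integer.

Op 1: append 2 -> log_len=2
Op 2: F0 acks idx 1 -> match: F0=1 F1=0 F2=0; commitIndex=0
Op 3: F2 acks idx 2 -> match: F0=1 F1=0 F2=2; commitIndex=1
Op 4: append 1 -> log_len=3
Op 5: F2 acks idx 1 -> match: F0=1 F1=0 F2=2; commitIndex=1
Op 6: F2 acks idx 1 -> match: F0=1 F1=0 F2=2; commitIndex=1
Op 7: F1 acks idx 2 -> match: F0=1 F1=2 F2=2; commitIndex=2
Op 8: append 1 -> log_len=4
Op 9: F0 acks idx 1 -> match: F0=1 F1=2 F2=2; commitIndex=2

Answer: 3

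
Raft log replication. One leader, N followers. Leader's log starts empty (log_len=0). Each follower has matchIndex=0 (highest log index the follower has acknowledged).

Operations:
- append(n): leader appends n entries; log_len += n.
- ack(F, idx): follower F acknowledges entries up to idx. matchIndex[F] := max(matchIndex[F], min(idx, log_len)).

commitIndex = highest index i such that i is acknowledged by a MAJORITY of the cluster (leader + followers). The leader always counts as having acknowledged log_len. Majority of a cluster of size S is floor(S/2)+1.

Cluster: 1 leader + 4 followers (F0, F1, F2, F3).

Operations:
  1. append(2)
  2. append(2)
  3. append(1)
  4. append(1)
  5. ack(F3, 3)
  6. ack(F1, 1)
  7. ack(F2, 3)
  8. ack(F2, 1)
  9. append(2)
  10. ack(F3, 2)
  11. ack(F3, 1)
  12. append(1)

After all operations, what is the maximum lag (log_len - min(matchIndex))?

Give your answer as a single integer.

Answer: 9

Derivation:
Op 1: append 2 -> log_len=2
Op 2: append 2 -> log_len=4
Op 3: append 1 -> log_len=5
Op 4: append 1 -> log_len=6
Op 5: F3 acks idx 3 -> match: F0=0 F1=0 F2=0 F3=3; commitIndex=0
Op 6: F1 acks idx 1 -> match: F0=0 F1=1 F2=0 F3=3; commitIndex=1
Op 7: F2 acks idx 3 -> match: F0=0 F1=1 F2=3 F3=3; commitIndex=3
Op 8: F2 acks idx 1 -> match: F0=0 F1=1 F2=3 F3=3; commitIndex=3
Op 9: append 2 -> log_len=8
Op 10: F3 acks idx 2 -> match: F0=0 F1=1 F2=3 F3=3; commitIndex=3
Op 11: F3 acks idx 1 -> match: F0=0 F1=1 F2=3 F3=3; commitIndex=3
Op 12: append 1 -> log_len=9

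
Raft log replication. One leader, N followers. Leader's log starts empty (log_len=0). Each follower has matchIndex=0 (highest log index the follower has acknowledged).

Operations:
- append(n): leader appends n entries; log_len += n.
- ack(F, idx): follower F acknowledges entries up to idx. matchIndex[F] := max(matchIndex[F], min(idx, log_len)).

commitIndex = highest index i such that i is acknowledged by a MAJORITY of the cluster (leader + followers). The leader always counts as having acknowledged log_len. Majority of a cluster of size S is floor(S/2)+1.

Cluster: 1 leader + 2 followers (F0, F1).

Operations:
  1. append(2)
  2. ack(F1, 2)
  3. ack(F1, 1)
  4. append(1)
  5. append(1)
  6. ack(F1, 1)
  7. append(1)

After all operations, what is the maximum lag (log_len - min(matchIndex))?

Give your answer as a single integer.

Op 1: append 2 -> log_len=2
Op 2: F1 acks idx 2 -> match: F0=0 F1=2; commitIndex=2
Op 3: F1 acks idx 1 -> match: F0=0 F1=2; commitIndex=2
Op 4: append 1 -> log_len=3
Op 5: append 1 -> log_len=4
Op 6: F1 acks idx 1 -> match: F0=0 F1=2; commitIndex=2
Op 7: append 1 -> log_len=5

Answer: 5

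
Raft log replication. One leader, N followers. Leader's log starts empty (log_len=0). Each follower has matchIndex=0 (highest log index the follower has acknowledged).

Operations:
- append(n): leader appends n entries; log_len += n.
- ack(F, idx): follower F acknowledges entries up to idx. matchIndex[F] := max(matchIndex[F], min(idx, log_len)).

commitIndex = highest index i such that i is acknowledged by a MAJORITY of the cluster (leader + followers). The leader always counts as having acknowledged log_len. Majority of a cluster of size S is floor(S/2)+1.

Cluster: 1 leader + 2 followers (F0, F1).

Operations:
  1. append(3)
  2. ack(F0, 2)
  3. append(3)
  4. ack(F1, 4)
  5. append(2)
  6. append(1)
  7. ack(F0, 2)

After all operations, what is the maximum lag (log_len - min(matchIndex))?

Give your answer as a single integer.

Answer: 7

Derivation:
Op 1: append 3 -> log_len=3
Op 2: F0 acks idx 2 -> match: F0=2 F1=0; commitIndex=2
Op 3: append 3 -> log_len=6
Op 4: F1 acks idx 4 -> match: F0=2 F1=4; commitIndex=4
Op 5: append 2 -> log_len=8
Op 6: append 1 -> log_len=9
Op 7: F0 acks idx 2 -> match: F0=2 F1=4; commitIndex=4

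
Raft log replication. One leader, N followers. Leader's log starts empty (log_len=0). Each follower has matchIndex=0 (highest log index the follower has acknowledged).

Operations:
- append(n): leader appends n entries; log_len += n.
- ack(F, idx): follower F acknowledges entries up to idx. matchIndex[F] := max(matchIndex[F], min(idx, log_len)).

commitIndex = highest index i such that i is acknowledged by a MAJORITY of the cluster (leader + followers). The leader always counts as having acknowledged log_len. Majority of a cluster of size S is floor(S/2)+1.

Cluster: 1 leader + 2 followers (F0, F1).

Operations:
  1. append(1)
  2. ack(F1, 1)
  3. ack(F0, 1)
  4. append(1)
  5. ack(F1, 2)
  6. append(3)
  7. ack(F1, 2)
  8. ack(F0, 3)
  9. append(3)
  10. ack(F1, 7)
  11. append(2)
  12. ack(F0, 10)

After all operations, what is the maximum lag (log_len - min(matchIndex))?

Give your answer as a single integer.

Op 1: append 1 -> log_len=1
Op 2: F1 acks idx 1 -> match: F0=0 F1=1; commitIndex=1
Op 3: F0 acks idx 1 -> match: F0=1 F1=1; commitIndex=1
Op 4: append 1 -> log_len=2
Op 5: F1 acks idx 2 -> match: F0=1 F1=2; commitIndex=2
Op 6: append 3 -> log_len=5
Op 7: F1 acks idx 2 -> match: F0=1 F1=2; commitIndex=2
Op 8: F0 acks idx 3 -> match: F0=3 F1=2; commitIndex=3
Op 9: append 3 -> log_len=8
Op 10: F1 acks idx 7 -> match: F0=3 F1=7; commitIndex=7
Op 11: append 2 -> log_len=10
Op 12: F0 acks idx 10 -> match: F0=10 F1=7; commitIndex=10

Answer: 3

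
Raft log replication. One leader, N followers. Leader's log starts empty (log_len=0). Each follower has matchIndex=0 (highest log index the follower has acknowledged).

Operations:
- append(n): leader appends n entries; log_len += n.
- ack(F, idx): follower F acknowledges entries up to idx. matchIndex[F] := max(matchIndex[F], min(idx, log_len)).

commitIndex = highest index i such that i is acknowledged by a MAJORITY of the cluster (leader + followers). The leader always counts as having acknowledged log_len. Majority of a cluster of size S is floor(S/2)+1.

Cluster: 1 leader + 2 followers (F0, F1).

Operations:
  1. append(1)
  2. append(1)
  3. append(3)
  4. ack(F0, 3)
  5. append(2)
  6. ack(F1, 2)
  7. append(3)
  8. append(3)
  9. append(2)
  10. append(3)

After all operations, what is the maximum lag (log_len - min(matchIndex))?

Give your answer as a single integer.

Answer: 16

Derivation:
Op 1: append 1 -> log_len=1
Op 2: append 1 -> log_len=2
Op 3: append 3 -> log_len=5
Op 4: F0 acks idx 3 -> match: F0=3 F1=0; commitIndex=3
Op 5: append 2 -> log_len=7
Op 6: F1 acks idx 2 -> match: F0=3 F1=2; commitIndex=3
Op 7: append 3 -> log_len=10
Op 8: append 3 -> log_len=13
Op 9: append 2 -> log_len=15
Op 10: append 3 -> log_len=18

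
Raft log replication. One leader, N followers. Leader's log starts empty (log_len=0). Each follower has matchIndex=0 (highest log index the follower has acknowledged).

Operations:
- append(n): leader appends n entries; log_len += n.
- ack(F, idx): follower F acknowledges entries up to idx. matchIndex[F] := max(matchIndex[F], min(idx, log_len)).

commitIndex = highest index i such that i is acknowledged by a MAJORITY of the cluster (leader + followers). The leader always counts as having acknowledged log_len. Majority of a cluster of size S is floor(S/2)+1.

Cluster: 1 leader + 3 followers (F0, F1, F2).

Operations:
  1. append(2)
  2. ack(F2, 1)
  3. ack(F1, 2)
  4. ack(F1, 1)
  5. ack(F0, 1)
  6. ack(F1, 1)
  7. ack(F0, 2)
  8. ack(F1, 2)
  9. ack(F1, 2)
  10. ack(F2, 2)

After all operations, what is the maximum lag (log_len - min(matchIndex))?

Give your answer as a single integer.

Op 1: append 2 -> log_len=2
Op 2: F2 acks idx 1 -> match: F0=0 F1=0 F2=1; commitIndex=0
Op 3: F1 acks idx 2 -> match: F0=0 F1=2 F2=1; commitIndex=1
Op 4: F1 acks idx 1 -> match: F0=0 F1=2 F2=1; commitIndex=1
Op 5: F0 acks idx 1 -> match: F0=1 F1=2 F2=1; commitIndex=1
Op 6: F1 acks idx 1 -> match: F0=1 F1=2 F2=1; commitIndex=1
Op 7: F0 acks idx 2 -> match: F0=2 F1=2 F2=1; commitIndex=2
Op 8: F1 acks idx 2 -> match: F0=2 F1=2 F2=1; commitIndex=2
Op 9: F1 acks idx 2 -> match: F0=2 F1=2 F2=1; commitIndex=2
Op 10: F2 acks idx 2 -> match: F0=2 F1=2 F2=2; commitIndex=2

Answer: 0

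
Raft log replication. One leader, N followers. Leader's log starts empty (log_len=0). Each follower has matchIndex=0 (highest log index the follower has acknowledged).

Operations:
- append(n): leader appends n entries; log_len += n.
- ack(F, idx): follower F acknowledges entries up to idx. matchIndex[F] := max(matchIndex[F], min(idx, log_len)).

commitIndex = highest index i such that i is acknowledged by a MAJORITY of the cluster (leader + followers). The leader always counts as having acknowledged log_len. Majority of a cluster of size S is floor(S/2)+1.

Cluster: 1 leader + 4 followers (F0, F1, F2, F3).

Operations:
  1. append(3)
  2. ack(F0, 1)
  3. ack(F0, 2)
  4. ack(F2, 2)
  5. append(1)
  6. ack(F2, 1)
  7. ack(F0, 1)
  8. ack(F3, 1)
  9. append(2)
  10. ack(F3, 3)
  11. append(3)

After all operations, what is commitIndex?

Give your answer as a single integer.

Op 1: append 3 -> log_len=3
Op 2: F0 acks idx 1 -> match: F0=1 F1=0 F2=0 F3=0; commitIndex=0
Op 3: F0 acks idx 2 -> match: F0=2 F1=0 F2=0 F3=0; commitIndex=0
Op 4: F2 acks idx 2 -> match: F0=2 F1=0 F2=2 F3=0; commitIndex=2
Op 5: append 1 -> log_len=4
Op 6: F2 acks idx 1 -> match: F0=2 F1=0 F2=2 F3=0; commitIndex=2
Op 7: F0 acks idx 1 -> match: F0=2 F1=0 F2=2 F3=0; commitIndex=2
Op 8: F3 acks idx 1 -> match: F0=2 F1=0 F2=2 F3=1; commitIndex=2
Op 9: append 2 -> log_len=6
Op 10: F3 acks idx 3 -> match: F0=2 F1=0 F2=2 F3=3; commitIndex=2
Op 11: append 3 -> log_len=9

Answer: 2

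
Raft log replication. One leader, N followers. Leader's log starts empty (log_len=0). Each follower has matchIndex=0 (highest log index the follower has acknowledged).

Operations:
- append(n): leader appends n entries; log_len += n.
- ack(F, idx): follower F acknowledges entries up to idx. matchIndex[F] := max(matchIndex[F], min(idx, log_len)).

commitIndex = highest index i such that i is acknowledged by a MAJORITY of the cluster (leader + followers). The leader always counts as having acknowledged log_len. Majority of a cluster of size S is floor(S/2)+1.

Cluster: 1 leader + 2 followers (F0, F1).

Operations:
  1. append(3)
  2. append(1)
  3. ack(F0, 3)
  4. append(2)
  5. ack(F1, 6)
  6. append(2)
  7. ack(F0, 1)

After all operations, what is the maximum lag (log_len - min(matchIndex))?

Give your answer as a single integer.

Answer: 5

Derivation:
Op 1: append 3 -> log_len=3
Op 2: append 1 -> log_len=4
Op 3: F0 acks idx 3 -> match: F0=3 F1=0; commitIndex=3
Op 4: append 2 -> log_len=6
Op 5: F1 acks idx 6 -> match: F0=3 F1=6; commitIndex=6
Op 6: append 2 -> log_len=8
Op 7: F0 acks idx 1 -> match: F0=3 F1=6; commitIndex=6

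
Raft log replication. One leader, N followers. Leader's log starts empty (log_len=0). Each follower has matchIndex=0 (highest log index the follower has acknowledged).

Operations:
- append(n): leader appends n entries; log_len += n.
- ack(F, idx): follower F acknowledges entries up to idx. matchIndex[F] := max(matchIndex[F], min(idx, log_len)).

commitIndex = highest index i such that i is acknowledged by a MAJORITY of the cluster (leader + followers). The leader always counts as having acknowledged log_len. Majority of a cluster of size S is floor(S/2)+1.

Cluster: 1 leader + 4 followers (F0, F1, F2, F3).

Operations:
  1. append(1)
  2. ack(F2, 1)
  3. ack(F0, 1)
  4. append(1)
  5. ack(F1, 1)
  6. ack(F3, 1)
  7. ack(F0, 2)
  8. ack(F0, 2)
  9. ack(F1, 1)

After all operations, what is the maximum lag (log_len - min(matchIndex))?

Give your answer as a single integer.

Answer: 1

Derivation:
Op 1: append 1 -> log_len=1
Op 2: F2 acks idx 1 -> match: F0=0 F1=0 F2=1 F3=0; commitIndex=0
Op 3: F0 acks idx 1 -> match: F0=1 F1=0 F2=1 F3=0; commitIndex=1
Op 4: append 1 -> log_len=2
Op 5: F1 acks idx 1 -> match: F0=1 F1=1 F2=1 F3=0; commitIndex=1
Op 6: F3 acks idx 1 -> match: F0=1 F1=1 F2=1 F3=1; commitIndex=1
Op 7: F0 acks idx 2 -> match: F0=2 F1=1 F2=1 F3=1; commitIndex=1
Op 8: F0 acks idx 2 -> match: F0=2 F1=1 F2=1 F3=1; commitIndex=1
Op 9: F1 acks idx 1 -> match: F0=2 F1=1 F2=1 F3=1; commitIndex=1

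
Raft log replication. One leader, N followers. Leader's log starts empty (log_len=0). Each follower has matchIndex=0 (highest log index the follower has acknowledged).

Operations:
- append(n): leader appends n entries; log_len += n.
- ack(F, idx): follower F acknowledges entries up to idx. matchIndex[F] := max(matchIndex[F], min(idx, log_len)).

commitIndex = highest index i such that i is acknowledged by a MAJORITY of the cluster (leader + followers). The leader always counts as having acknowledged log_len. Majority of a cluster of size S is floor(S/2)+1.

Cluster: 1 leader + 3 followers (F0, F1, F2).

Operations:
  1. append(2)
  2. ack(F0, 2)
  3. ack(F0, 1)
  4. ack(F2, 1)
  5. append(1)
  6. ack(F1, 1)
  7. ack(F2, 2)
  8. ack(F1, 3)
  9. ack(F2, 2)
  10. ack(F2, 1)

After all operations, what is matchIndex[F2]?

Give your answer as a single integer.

Op 1: append 2 -> log_len=2
Op 2: F0 acks idx 2 -> match: F0=2 F1=0 F2=0; commitIndex=0
Op 3: F0 acks idx 1 -> match: F0=2 F1=0 F2=0; commitIndex=0
Op 4: F2 acks idx 1 -> match: F0=2 F1=0 F2=1; commitIndex=1
Op 5: append 1 -> log_len=3
Op 6: F1 acks idx 1 -> match: F0=2 F1=1 F2=1; commitIndex=1
Op 7: F2 acks idx 2 -> match: F0=2 F1=1 F2=2; commitIndex=2
Op 8: F1 acks idx 3 -> match: F0=2 F1=3 F2=2; commitIndex=2
Op 9: F2 acks idx 2 -> match: F0=2 F1=3 F2=2; commitIndex=2
Op 10: F2 acks idx 1 -> match: F0=2 F1=3 F2=2; commitIndex=2

Answer: 2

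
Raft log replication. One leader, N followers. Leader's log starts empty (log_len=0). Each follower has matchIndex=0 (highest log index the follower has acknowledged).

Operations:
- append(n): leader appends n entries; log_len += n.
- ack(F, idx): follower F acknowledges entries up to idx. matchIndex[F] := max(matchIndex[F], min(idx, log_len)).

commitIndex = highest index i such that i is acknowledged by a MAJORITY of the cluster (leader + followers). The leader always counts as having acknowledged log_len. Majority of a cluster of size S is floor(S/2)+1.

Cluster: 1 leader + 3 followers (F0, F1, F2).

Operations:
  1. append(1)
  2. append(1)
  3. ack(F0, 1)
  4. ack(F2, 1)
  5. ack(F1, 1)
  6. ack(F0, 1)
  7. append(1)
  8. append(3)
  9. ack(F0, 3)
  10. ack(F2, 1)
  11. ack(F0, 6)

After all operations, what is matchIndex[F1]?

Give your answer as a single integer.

Answer: 1

Derivation:
Op 1: append 1 -> log_len=1
Op 2: append 1 -> log_len=2
Op 3: F0 acks idx 1 -> match: F0=1 F1=0 F2=0; commitIndex=0
Op 4: F2 acks idx 1 -> match: F0=1 F1=0 F2=1; commitIndex=1
Op 5: F1 acks idx 1 -> match: F0=1 F1=1 F2=1; commitIndex=1
Op 6: F0 acks idx 1 -> match: F0=1 F1=1 F2=1; commitIndex=1
Op 7: append 1 -> log_len=3
Op 8: append 3 -> log_len=6
Op 9: F0 acks idx 3 -> match: F0=3 F1=1 F2=1; commitIndex=1
Op 10: F2 acks idx 1 -> match: F0=3 F1=1 F2=1; commitIndex=1
Op 11: F0 acks idx 6 -> match: F0=6 F1=1 F2=1; commitIndex=1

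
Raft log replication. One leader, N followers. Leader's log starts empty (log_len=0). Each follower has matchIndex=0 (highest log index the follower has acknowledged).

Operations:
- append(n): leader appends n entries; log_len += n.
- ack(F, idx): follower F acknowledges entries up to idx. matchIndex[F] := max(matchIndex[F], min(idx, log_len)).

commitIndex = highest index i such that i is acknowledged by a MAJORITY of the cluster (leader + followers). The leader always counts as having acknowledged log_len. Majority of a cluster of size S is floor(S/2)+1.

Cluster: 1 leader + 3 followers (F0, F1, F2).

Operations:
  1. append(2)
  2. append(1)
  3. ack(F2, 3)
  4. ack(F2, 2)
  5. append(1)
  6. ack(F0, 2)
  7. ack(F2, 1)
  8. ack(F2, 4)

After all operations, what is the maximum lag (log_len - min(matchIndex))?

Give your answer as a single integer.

Op 1: append 2 -> log_len=2
Op 2: append 1 -> log_len=3
Op 3: F2 acks idx 3 -> match: F0=0 F1=0 F2=3; commitIndex=0
Op 4: F2 acks idx 2 -> match: F0=0 F1=0 F2=3; commitIndex=0
Op 5: append 1 -> log_len=4
Op 6: F0 acks idx 2 -> match: F0=2 F1=0 F2=3; commitIndex=2
Op 7: F2 acks idx 1 -> match: F0=2 F1=0 F2=3; commitIndex=2
Op 8: F2 acks idx 4 -> match: F0=2 F1=0 F2=4; commitIndex=2

Answer: 4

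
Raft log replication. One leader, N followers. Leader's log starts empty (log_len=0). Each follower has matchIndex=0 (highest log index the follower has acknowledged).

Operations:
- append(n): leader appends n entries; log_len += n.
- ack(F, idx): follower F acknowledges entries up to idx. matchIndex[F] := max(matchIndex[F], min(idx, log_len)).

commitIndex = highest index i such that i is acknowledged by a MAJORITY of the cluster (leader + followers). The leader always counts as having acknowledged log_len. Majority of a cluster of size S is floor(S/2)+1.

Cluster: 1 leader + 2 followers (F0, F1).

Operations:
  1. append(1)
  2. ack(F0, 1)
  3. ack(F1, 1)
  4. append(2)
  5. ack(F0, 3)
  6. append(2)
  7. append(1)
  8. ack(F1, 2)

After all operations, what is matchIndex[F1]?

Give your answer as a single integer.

Answer: 2

Derivation:
Op 1: append 1 -> log_len=1
Op 2: F0 acks idx 1 -> match: F0=1 F1=0; commitIndex=1
Op 3: F1 acks idx 1 -> match: F0=1 F1=1; commitIndex=1
Op 4: append 2 -> log_len=3
Op 5: F0 acks idx 3 -> match: F0=3 F1=1; commitIndex=3
Op 6: append 2 -> log_len=5
Op 7: append 1 -> log_len=6
Op 8: F1 acks idx 2 -> match: F0=3 F1=2; commitIndex=3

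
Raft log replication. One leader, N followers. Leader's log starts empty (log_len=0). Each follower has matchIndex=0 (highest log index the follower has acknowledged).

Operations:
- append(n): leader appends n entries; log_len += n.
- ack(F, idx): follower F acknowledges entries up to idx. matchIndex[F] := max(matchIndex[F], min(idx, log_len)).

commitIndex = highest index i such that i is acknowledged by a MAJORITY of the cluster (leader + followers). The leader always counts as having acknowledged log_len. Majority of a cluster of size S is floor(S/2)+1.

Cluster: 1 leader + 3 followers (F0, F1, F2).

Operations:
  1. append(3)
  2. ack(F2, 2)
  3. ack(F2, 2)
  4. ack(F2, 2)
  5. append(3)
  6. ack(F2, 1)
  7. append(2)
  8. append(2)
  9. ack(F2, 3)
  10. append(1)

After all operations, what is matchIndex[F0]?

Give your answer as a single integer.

Answer: 0

Derivation:
Op 1: append 3 -> log_len=3
Op 2: F2 acks idx 2 -> match: F0=0 F1=0 F2=2; commitIndex=0
Op 3: F2 acks idx 2 -> match: F0=0 F1=0 F2=2; commitIndex=0
Op 4: F2 acks idx 2 -> match: F0=0 F1=0 F2=2; commitIndex=0
Op 5: append 3 -> log_len=6
Op 6: F2 acks idx 1 -> match: F0=0 F1=0 F2=2; commitIndex=0
Op 7: append 2 -> log_len=8
Op 8: append 2 -> log_len=10
Op 9: F2 acks idx 3 -> match: F0=0 F1=0 F2=3; commitIndex=0
Op 10: append 1 -> log_len=11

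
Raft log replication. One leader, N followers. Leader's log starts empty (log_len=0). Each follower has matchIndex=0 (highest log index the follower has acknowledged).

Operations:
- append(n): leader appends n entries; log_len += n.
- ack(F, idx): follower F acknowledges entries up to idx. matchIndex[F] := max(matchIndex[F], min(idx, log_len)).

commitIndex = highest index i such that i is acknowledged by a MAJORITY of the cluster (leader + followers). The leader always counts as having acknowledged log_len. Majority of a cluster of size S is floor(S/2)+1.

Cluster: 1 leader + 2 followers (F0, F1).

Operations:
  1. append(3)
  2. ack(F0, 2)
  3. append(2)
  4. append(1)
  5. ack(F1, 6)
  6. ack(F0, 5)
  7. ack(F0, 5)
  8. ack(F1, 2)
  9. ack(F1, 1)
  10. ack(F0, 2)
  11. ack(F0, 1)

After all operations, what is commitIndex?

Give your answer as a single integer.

Answer: 6

Derivation:
Op 1: append 3 -> log_len=3
Op 2: F0 acks idx 2 -> match: F0=2 F1=0; commitIndex=2
Op 3: append 2 -> log_len=5
Op 4: append 1 -> log_len=6
Op 5: F1 acks idx 6 -> match: F0=2 F1=6; commitIndex=6
Op 6: F0 acks idx 5 -> match: F0=5 F1=6; commitIndex=6
Op 7: F0 acks idx 5 -> match: F0=5 F1=6; commitIndex=6
Op 8: F1 acks idx 2 -> match: F0=5 F1=6; commitIndex=6
Op 9: F1 acks idx 1 -> match: F0=5 F1=6; commitIndex=6
Op 10: F0 acks idx 2 -> match: F0=5 F1=6; commitIndex=6
Op 11: F0 acks idx 1 -> match: F0=5 F1=6; commitIndex=6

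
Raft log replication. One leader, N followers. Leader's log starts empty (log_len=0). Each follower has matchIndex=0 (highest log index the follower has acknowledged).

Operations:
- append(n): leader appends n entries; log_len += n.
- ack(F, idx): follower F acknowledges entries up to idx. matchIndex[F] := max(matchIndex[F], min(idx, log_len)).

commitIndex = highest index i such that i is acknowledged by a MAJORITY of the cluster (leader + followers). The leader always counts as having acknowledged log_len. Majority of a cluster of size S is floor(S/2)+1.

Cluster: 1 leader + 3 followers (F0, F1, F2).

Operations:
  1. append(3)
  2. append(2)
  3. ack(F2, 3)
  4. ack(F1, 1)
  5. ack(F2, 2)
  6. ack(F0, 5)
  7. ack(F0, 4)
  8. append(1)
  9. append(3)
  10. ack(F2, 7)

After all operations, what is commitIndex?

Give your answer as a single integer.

Op 1: append 3 -> log_len=3
Op 2: append 2 -> log_len=5
Op 3: F2 acks idx 3 -> match: F0=0 F1=0 F2=3; commitIndex=0
Op 4: F1 acks idx 1 -> match: F0=0 F1=1 F2=3; commitIndex=1
Op 5: F2 acks idx 2 -> match: F0=0 F1=1 F2=3; commitIndex=1
Op 6: F0 acks idx 5 -> match: F0=5 F1=1 F2=3; commitIndex=3
Op 7: F0 acks idx 4 -> match: F0=5 F1=1 F2=3; commitIndex=3
Op 8: append 1 -> log_len=6
Op 9: append 3 -> log_len=9
Op 10: F2 acks idx 7 -> match: F0=5 F1=1 F2=7; commitIndex=5

Answer: 5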